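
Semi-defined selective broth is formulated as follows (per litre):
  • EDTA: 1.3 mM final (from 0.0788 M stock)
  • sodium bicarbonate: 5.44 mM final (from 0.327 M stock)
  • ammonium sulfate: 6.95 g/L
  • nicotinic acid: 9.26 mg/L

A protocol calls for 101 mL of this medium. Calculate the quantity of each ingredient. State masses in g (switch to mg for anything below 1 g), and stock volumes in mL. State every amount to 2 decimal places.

EDTA 1.67 mL; sodium bicarbonate 1.68 mL; ammonium sulfate 701.95 mg; nicotinic acid 0.94 mg

Scale factor relative to 1 L: 0.101.
EDTA: dilute stock: 1.3 mM × 101 mL ÷ 78.8 mM = 1.67 mL
sodium bicarbonate: dilute stock: 5.44 mM × 101 mL ÷ 327 mM = 1.68 mL
ammonium sulfate: 6.95 g/L × 0.101 L = 0.70195 g = 701.95 mg
nicotinic acid: 9.26 mg/L × 0.101 L = 0.94 mg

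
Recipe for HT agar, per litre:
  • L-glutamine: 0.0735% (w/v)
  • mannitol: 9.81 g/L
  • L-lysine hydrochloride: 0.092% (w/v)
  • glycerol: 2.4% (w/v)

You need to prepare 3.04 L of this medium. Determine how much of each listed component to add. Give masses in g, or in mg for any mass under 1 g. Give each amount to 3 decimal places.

Scale factor relative to 1 L: 3.04.
L-glutamine: 0.0735% w/v = 0.735 g/L → 0.735 × 3.04 L = 2.234 g
mannitol: 9.81 g/L × 3.04 L = 29.822 g
L-lysine hydrochloride: 0.092 g per 100 mL × 3040 mL ÷ 100 = 2.797 g
glycerol: 2.4% w/v = 24 g/L → 24 × 3.04 L = 72.960 g

L-glutamine 2.234 g; mannitol 29.822 g; L-lysine hydrochloride 2.797 g; glycerol 72.960 g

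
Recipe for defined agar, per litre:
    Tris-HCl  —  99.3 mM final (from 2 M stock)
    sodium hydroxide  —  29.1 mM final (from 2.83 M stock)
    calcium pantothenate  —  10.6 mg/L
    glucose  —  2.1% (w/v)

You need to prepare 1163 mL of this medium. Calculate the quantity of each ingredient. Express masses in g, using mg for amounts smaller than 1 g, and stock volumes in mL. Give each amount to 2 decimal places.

Scale factor relative to 1 L: 1.163.
Tris-HCl: dilute stock: 99.3 mM × 1163 mL ÷ 2000 mM = 57.74 mL
sodium hydroxide: V = C2·V2/C1 = 29.1 mM × 1163 mL ÷ 2830 mM = 11.96 mL
calcium pantothenate: 10.6 mg/L × 1.163 L = 12.33 mg
glucose: 2.1 g per 100 mL × 1163 mL ÷ 100 = 24.42 g

Tris-HCl 57.74 mL; sodium hydroxide 11.96 mL; calcium pantothenate 12.33 mg; glucose 24.42 g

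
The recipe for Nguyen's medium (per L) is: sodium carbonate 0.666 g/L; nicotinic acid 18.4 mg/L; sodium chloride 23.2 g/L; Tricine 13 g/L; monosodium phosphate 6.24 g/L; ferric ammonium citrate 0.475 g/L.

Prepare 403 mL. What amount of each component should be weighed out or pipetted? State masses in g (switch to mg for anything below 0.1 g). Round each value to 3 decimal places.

sodium carbonate 0.268 g; nicotinic acid 7.415 mg; sodium chloride 9.350 g; Tricine 5.239 g; monosodium phosphate 2.515 g; ferric ammonium citrate 0.191 g

Working volume: 403 mL = 0.403 L.
sodium carbonate: 0.666 g/L × 0.403 L = 0.268 g
nicotinic acid: 18.4 mg/L × 0.403 L = 7.415 mg
sodium chloride: 23.2 g/L × 0.403 L = 9.350 g
Tricine: 13 g/L × 0.403 L = 5.239 g
monosodium phosphate: 6.24 g/L × 0.403 L = 2.515 g
ferric ammonium citrate: 0.475 g/L × 0.403 L = 0.191 g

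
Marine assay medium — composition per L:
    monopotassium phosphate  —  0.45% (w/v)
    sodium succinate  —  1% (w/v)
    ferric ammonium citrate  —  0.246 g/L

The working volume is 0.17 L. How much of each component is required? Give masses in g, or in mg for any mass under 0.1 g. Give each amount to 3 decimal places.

monopotassium phosphate 0.765 g; sodium succinate 1.700 g; ferric ammonium citrate 41.820 mg

Working volume: 0.17 L.
monopotassium phosphate: 0.45% w/v = 4.5 g/L → 4.5 × 0.17 L = 0.765 g
sodium succinate: 1 g per 100 mL × 170 mL ÷ 100 = 1.700 g
ferric ammonium citrate: 0.246 g/L × 0.17 L = 0.04182 g = 41.820 mg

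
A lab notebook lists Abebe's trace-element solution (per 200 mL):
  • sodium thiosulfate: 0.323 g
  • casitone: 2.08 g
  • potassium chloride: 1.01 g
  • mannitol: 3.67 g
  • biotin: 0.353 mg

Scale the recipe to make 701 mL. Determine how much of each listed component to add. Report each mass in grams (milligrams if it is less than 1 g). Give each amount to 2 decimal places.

sodium thiosulfate 1.13 g; casitone 7.29 g; potassium chloride 3.54 g; mannitol 12.86 g; biotin 1.24 mg

Scale factor = 701 mL / 200 mL = 3.505.
sodium thiosulfate: 0.323 g × (701 mL / 200 mL) = 1.13 g
casitone: 2.08 g × (701 mL / 200 mL) = 7.29 g
potassium chloride: 1.01 g × (701 mL / 200 mL) = 3.54 g
mannitol: 3.67 g × (701 mL / 200 mL) = 12.86 g
biotin: 0.353 mg × (701 mL / 200 mL) = 1.24 mg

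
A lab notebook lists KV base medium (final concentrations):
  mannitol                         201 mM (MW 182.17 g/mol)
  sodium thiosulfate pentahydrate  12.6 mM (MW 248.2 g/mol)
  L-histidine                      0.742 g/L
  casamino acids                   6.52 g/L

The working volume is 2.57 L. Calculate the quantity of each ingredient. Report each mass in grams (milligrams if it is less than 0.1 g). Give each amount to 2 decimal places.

mannitol 94.10 g; sodium thiosulfate pentahydrate 8.04 g; L-histidine 1.91 g; casamino acids 16.76 g

Scale factor relative to 1 L: 2.57.
mannitol: 201 mmol/L × 182.17 g/mol × 2.57 L ÷ 1000 = 94.10 g
sodium thiosulfate pentahydrate: 12.6 mmol/L × 248.2 g/mol × 2.57 L ÷ 1000 = 8.04 g
L-histidine: 0.742 g/L × 2.57 L = 1.91 g
casamino acids: 6.52 g/L × 2.57 L = 16.76 g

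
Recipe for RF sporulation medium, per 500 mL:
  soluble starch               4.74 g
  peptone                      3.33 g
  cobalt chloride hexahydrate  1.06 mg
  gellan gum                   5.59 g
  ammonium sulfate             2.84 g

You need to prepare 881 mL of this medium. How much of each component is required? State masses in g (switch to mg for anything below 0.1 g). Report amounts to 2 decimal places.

soluble starch 8.35 g; peptone 5.87 g; cobalt chloride hexahydrate 1.87 mg; gellan gum 9.85 g; ammonium sulfate 5.00 g

Scale factor = 881 mL / 500 mL = 1.762.
soluble starch: 4.74 g × (881 mL / 500 mL) = 8.35 g
peptone: 3.33 g × (881 mL / 500 mL) = 5.87 g
cobalt chloride hexahydrate: 1.06 mg × (881 mL / 500 mL) = 1.87 mg
gellan gum: 5.59 g × (881 mL / 500 mL) = 9.85 g
ammonium sulfate: 2.84 g × (881 mL / 500 mL) = 5.00 g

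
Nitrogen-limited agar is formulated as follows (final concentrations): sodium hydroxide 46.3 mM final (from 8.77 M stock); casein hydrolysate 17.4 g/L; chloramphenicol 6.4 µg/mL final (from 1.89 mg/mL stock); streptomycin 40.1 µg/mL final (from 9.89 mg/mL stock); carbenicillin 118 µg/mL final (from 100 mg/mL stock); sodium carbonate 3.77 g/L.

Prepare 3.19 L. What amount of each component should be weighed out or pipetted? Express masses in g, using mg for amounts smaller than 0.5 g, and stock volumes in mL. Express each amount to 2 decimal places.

sodium hydroxide 16.84 mL; casein hydrolysate 55.51 g; chloramphenicol 10.80 mL; streptomycin 12.93 mL; carbenicillin 3.76 mL; sodium carbonate 12.03 g

Scale factor relative to 1 L: 3.19.
sodium hydroxide: dilute stock: 46.3 mM × 3190 mL ÷ 8770 mM = 16.84 mL
casein hydrolysate: 17.4 g/L × 3.19 L = 55.51 g
chloramphenicol: dilute stock: 6.4 µg/mL × 3190 mL ÷ 1890 µg/mL = 10.80 mL
streptomycin: C1V1 = C2V2 → 40.1 µg/mL × 3190 mL ÷ 9890 µg/mL = 12.93 mL
carbenicillin: dilute stock: 118 µg/mL × 3190 mL ÷ 100000 µg/mL = 3.76 mL
sodium carbonate: 3.77 g/L × 3.19 L = 12.03 g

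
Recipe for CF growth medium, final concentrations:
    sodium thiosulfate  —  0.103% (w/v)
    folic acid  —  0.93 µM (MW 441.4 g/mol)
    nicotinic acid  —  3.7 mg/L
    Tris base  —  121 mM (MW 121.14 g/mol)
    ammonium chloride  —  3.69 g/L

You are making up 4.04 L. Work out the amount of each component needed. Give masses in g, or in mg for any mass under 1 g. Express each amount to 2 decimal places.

Scale factor relative to 1 L: 4.04.
sodium thiosulfate: 0.103% w/v = 1.03 g/L → 1.03 × 4.04 L = 4.16 g
folic acid: 0.93 µmol/L × 441.4 g/mol × 4.04 L ÷ 1000 = 1.66 mg
nicotinic acid: 3.7 mg/L × 4.04 L = 14.95 mg
Tris base: 121 mmol/L × 121.14 g/mol × 4.04 L ÷ 1000 = 59.22 g
ammonium chloride: 3.69 g/L × 4.04 L = 14.91 g

sodium thiosulfate 4.16 g; folic acid 1.66 mg; nicotinic acid 14.95 mg; Tris base 59.22 g; ammonium chloride 14.91 g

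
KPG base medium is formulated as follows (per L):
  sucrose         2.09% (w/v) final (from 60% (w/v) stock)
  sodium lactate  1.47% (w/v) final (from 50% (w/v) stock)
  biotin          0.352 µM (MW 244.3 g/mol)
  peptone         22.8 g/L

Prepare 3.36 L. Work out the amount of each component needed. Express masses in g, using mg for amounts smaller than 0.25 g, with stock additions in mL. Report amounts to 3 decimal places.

sucrose 117.040 mL; sodium lactate 98.784 mL; biotin 0.289 mg; peptone 76.608 g

Working volume: 3.36 L.
sucrose: C1V1 = C2V2 → 2.09% ÷ 60% × 3360 mL = 117.040 mL
sodium lactate: C1V1 = C2V2 → 1.47% ÷ 50% × 3360 mL = 98.784 mL
biotin: 0.352 µmol/L × 244.3 g/mol × 3.36 L ÷ 1000 = 0.289 mg
peptone: 22.8 g/L × 3.36 L = 76.608 g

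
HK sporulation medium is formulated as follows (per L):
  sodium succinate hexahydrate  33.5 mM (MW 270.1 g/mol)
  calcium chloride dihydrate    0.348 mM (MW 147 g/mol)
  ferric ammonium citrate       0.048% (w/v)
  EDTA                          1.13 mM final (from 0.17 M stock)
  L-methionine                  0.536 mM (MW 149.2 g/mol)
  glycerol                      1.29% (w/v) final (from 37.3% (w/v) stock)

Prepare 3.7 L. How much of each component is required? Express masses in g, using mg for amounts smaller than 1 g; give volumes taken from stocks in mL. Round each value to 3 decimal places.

Scale factor relative to 1 L: 3.7.
sodium succinate hexahydrate: 33.5 mmol/L × 270.1 g/mol × 3.7 L ÷ 1000 = 33.479 g
calcium chloride dihydrate: 0.348 mmol/L × 147 mg/mmol × 3.7 L = 189.277 mg
ferric ammonium citrate: 0.048% w/v = 0.48 g/L → 0.48 × 3.7 L = 1.776 g
EDTA: dilute stock: 1.13 mM × 3700 mL ÷ 170 mM = 24.594 mL
L-methionine: 0.536 mmol/L × 149.2 mg/mmol × 3.7 L = 295.893 mg
glycerol: dilute stock: 1.29% ÷ 37.3% × 3700 mL = 127.962 mL

sodium succinate hexahydrate 33.479 g; calcium chloride dihydrate 189.277 mg; ferric ammonium citrate 1.776 g; EDTA 24.594 mL; L-methionine 295.893 mg; glycerol 127.962 mL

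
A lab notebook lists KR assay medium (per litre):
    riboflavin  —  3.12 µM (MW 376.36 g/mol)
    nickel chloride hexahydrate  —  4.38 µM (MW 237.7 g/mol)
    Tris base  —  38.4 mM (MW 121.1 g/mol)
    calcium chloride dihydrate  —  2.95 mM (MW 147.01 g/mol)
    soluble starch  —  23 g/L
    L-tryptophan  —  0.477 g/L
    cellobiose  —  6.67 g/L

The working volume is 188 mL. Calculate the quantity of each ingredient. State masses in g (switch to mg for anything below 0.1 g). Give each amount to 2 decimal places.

riboflavin 0.22 mg; nickel chloride hexahydrate 0.20 mg; Tris base 0.87 g; calcium chloride dihydrate 81.53 mg; soluble starch 4.32 g; L-tryptophan 89.68 mg; cellobiose 1.25 g

Scale factor relative to 1 L: 0.188.
riboflavin: 3.12 µmol/L × 376.36 g/mol × 0.188 L ÷ 1000 = 0.22 mg
nickel chloride hexahydrate: 4.38 µmol/L × 237.7 g/mol × 0.188 L ÷ 1000 = 0.20 mg
Tris base: 38.4 mmol/L × 121.1 g/mol × 0.188 L ÷ 1000 = 0.87 g
calcium chloride dihydrate: 2.95 mmol/L × 147.01 mg/mmol × 0.188 L = 81.53 mg
soluble starch: 23 g/L × 0.188 L = 4.32 g
L-tryptophan: 0.477 g/L × 0.188 L = 0.089676 g = 89.68 mg
cellobiose: 6.67 g/L × 0.188 L = 1.25 g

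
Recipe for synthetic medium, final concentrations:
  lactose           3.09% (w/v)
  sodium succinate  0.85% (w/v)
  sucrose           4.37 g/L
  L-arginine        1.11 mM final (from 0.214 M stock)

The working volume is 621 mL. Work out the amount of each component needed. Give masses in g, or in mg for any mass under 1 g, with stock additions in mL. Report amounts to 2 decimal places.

Target volume = 621 mL = 0.621 L.
lactose: 3.09% w/v = 30.9 g/L → 30.9 × 0.621 L = 19.19 g
sodium succinate: 0.85% w/v = 8.5 g/L → 8.5 × 0.621 L = 5.28 g
sucrose: 4.37 g/L × 0.621 L = 2.71 g
L-arginine: C1V1 = C2V2 → 1.11 mM × 621 mL ÷ 214 mM = 3.22 mL

lactose 19.19 g; sodium succinate 5.28 g; sucrose 2.71 g; L-arginine 3.22 mL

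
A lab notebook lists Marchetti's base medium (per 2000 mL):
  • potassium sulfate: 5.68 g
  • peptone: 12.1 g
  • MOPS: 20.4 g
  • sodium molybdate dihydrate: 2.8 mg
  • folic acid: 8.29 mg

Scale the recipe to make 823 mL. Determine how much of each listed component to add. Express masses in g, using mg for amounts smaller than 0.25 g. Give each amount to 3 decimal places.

Scale factor = 823 mL / 2000 mL = 0.4115.
potassium sulfate: 5.68 g × (823 mL / 2000 mL) = 2.337 g
peptone: 12.1 g × (823 mL / 2000 mL) = 4.979 g
MOPS: 20.4 g × (823 mL / 2000 mL) = 8.395 g
sodium molybdate dihydrate: 2.8 mg × (823 mL / 2000 mL) = 1.152 mg
folic acid: 8.29 mg × (823 mL / 2000 mL) = 3.411 mg

potassium sulfate 2.337 g; peptone 4.979 g; MOPS 8.395 g; sodium molybdate dihydrate 1.152 mg; folic acid 3.411 mg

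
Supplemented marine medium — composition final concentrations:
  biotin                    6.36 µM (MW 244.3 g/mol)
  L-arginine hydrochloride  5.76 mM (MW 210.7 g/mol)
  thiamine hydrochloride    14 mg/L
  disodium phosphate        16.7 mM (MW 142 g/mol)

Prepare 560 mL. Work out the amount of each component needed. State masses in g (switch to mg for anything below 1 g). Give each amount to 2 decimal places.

Working volume: 560 mL = 0.56 L.
biotin: 6.36 µmol/L × 244.3 g/mol × 0.56 L ÷ 1000 = 0.87 mg
L-arginine hydrochloride: 5.76 mmol/L × 210.7 mg/mmol × 0.56 L = 679.63 mg
thiamine hydrochloride: 14 mg/L × 0.56 L = 7.84 mg
disodium phosphate: 16.7 mmol/L × 142 g/mol × 0.56 L ÷ 1000 = 1.33 g

biotin 0.87 mg; L-arginine hydrochloride 679.63 mg; thiamine hydrochloride 7.84 mg; disodium phosphate 1.33 g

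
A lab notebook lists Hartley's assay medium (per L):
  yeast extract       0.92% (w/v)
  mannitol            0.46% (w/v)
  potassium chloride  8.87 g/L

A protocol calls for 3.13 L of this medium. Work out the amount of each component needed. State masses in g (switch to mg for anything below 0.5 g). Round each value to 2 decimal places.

Scale factor relative to 1 L: 3.13.
yeast extract: 0.92 g per 100 mL × 3130 mL ÷ 100 = 28.80 g
mannitol: 0.46% w/v = 4.6 g/L → 4.6 × 3.13 L = 14.40 g
potassium chloride: 8.87 g/L × 3.13 L = 27.76 g

yeast extract 28.80 g; mannitol 14.40 g; potassium chloride 27.76 g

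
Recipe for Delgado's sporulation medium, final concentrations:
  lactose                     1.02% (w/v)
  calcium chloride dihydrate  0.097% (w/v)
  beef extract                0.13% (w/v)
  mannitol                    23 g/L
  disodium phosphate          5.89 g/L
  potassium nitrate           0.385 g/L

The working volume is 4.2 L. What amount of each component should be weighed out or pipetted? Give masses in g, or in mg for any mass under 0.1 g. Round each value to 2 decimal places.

lactose 42.84 g; calcium chloride dihydrate 4.07 g; beef extract 5.46 g; mannitol 96.60 g; disodium phosphate 24.74 g; potassium nitrate 1.62 g

Scale factor relative to 1 L: 4.2.
lactose: 1.02 g per 100 mL × 4200 mL ÷ 100 = 42.84 g
calcium chloride dihydrate: 0.097 g per 100 mL × 4200 mL ÷ 100 = 4.07 g
beef extract: 0.13% w/v = 1.3 g/L → 1.3 × 4.2 L = 5.46 g
mannitol: 23 g/L × 4.2 L = 96.60 g
disodium phosphate: 5.89 g/L × 4.2 L = 24.74 g
potassium nitrate: 0.385 g/L × 4.2 L = 1.62 g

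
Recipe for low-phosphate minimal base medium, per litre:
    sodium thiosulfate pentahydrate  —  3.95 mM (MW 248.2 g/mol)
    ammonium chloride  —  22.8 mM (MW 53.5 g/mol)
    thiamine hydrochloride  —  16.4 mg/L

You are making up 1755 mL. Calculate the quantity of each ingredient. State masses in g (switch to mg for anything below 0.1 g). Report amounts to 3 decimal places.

sodium thiosulfate pentahydrate 1.721 g; ammonium chloride 2.141 g; thiamine hydrochloride 28.782 mg

Scale factor relative to 1 L: 1.755.
sodium thiosulfate pentahydrate: 3.95 mmol/L × 248.2 g/mol × 1.755 L ÷ 1000 = 1.721 g
ammonium chloride: 22.8 mmol/L × 53.5 g/mol × 1.755 L ÷ 1000 = 2.141 g
thiamine hydrochloride: 16.4 mg/L × 1.755 L = 28.782 mg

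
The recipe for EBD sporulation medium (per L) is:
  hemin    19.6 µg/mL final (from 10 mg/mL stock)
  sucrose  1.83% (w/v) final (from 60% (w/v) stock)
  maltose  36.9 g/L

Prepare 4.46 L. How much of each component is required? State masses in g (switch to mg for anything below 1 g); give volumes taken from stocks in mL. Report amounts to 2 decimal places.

hemin 8.74 mL; sucrose 136.03 mL; maltose 164.57 g

Working volume: 4.46 L.
hemin: C1V1 = C2V2 → 19.6 µg/mL × 4460 mL ÷ 10000 µg/mL = 8.74 mL
sucrose: C1V1 = C2V2 → 1.83% ÷ 60% × 4460 mL = 136.03 mL
maltose: 36.9 g/L × 4.46 L = 164.57 g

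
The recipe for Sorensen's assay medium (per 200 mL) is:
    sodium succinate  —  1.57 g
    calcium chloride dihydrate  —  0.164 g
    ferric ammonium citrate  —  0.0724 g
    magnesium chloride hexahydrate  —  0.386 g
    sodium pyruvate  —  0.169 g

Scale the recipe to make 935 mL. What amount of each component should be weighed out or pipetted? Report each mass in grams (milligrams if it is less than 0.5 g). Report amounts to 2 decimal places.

sodium succinate 7.34 g; calcium chloride dihydrate 0.77 g; ferric ammonium citrate 338.47 mg; magnesium chloride hexahydrate 1.80 g; sodium pyruvate 0.79 g

Ratio of target to recipe volume: 935 / 200 = 4.675.
sodium succinate: 1.57 g × (935 mL / 200 mL) = 7.34 g
calcium chloride dihydrate: 0.164 g × (935 mL / 200 mL) = 0.77 g
ferric ammonium citrate: 0.0724 g × (935 mL / 200 mL) = 0.33847 g = 338.47 mg
magnesium chloride hexahydrate: 0.386 g × (935 mL / 200 mL) = 1.80 g
sodium pyruvate: 0.169 g × (935 mL / 200 mL) = 0.79 g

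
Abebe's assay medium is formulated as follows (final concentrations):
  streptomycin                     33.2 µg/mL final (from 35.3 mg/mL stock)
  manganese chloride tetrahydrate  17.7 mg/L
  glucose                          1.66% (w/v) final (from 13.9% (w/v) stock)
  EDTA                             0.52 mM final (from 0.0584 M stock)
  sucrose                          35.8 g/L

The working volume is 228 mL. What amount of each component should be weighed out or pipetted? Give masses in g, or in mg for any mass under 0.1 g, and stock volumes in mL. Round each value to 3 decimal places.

Target volume = 228 mL = 0.228 L.
streptomycin: V = C2·V2/C1 = 33.2 µg/mL × 228 mL ÷ 35300 µg/mL = 0.214 mL
manganese chloride tetrahydrate: 17.7 mg/L × 0.228 L = 4.036 mg
glucose: V = C2·V2/C1 = 1.66% ÷ 13.9% × 228 mL = 27.229 mL
EDTA: V = C2·V2/C1 = 0.52 mM × 228 mL ÷ 58.4 mM = 2.030 mL
sucrose: 35.8 g/L × 0.228 L = 8.162 g

streptomycin 0.214 mL; manganese chloride tetrahydrate 4.036 mg; glucose 27.229 mL; EDTA 2.030 mL; sucrose 8.162 g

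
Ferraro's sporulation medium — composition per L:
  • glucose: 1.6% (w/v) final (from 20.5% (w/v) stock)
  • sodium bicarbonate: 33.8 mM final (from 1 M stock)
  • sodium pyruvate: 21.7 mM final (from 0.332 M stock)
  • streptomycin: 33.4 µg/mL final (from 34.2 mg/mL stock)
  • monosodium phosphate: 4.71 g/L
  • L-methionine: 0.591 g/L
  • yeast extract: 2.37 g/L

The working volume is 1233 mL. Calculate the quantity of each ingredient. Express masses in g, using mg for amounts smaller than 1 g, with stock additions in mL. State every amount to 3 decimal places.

Working volume: 1233 mL = 1.233 L.
glucose: dilute stock: 1.6% ÷ 20.5% × 1233 mL = 96.234 mL
sodium bicarbonate: C1V1 = C2V2 → 33.8 mM × 1233 mL ÷ 1000 mM = 41.675 mL
sodium pyruvate: C1V1 = C2V2 → 21.7 mM × 1233 mL ÷ 332 mM = 80.591 mL
streptomycin: V = C2·V2/C1 = 33.4 µg/mL × 1233 mL ÷ 34200 µg/mL = 1.204 mL
monosodium phosphate: 4.71 g/L × 1.233 L = 5.807 g
L-methionine: 0.591 g/L × 1.233 L = 0.728703 g = 728.703 mg
yeast extract: 2.37 g/L × 1.233 L = 2.922 g

glucose 96.234 mL; sodium bicarbonate 41.675 mL; sodium pyruvate 80.591 mL; streptomycin 1.204 mL; monosodium phosphate 5.807 g; L-methionine 728.703 mg; yeast extract 2.922 g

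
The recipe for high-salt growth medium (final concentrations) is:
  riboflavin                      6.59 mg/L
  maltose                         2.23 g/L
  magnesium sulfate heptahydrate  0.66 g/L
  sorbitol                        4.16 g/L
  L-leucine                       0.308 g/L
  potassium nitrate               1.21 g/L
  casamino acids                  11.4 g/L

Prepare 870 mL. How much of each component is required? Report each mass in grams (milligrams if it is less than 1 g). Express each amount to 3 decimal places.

Target volume = 870 mL = 0.87 L.
riboflavin: 6.59 mg/L × 0.87 L = 5.733 mg
maltose: 2.23 g/L × 0.87 L = 1.940 g
magnesium sulfate heptahydrate: 0.66 g/L × 0.87 L = 0.5742 g = 574.200 mg
sorbitol: 4.16 g/L × 0.87 L = 3.619 g
L-leucine: 0.308 g/L × 0.87 L = 0.26796 g = 267.960 mg
potassium nitrate: 1.21 g/L × 0.87 L = 1.053 g
casamino acids: 11.4 g/L × 0.87 L = 9.918 g

riboflavin 5.733 mg; maltose 1.940 g; magnesium sulfate heptahydrate 574.200 mg; sorbitol 3.619 g; L-leucine 267.960 mg; potassium nitrate 1.053 g; casamino acids 9.918 g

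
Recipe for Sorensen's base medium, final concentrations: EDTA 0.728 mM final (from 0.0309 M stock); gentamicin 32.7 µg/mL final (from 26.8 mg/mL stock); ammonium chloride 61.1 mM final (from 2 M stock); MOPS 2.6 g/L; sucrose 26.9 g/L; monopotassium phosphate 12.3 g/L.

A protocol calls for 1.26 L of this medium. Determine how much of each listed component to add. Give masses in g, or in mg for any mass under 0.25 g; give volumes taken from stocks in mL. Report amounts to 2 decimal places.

EDTA 29.69 mL; gentamicin 1.54 mL; ammonium chloride 38.49 mL; MOPS 3.28 g; sucrose 33.89 g; monopotassium phosphate 15.50 g

Working volume: 1.26 L.
EDTA: V = C2·V2/C1 = 0.728 mM × 1260 mL ÷ 30.9 mM = 29.69 mL
gentamicin: dilute stock: 32.7 µg/mL × 1260 mL ÷ 26800 µg/mL = 1.54 mL
ammonium chloride: dilute stock: 61.1 mM × 1260 mL ÷ 2000 mM = 38.49 mL
MOPS: 2.6 g/L × 1.26 L = 3.28 g
sucrose: 26.9 g/L × 1.26 L = 33.89 g
monopotassium phosphate: 12.3 g/L × 1.26 L = 15.50 g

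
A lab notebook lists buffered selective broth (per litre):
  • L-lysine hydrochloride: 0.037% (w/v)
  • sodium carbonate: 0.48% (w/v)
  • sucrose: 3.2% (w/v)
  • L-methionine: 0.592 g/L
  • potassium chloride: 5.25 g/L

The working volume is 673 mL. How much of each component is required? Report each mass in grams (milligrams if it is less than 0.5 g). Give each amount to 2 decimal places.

Scale factor relative to 1 L: 0.673.
L-lysine hydrochloride: 0.037% w/v = 0.37 g/L → 0.37 × 0.673 L = 0.24901 g = 249.01 mg
sodium carbonate: 0.48 g per 100 mL × 673 mL ÷ 100 = 3.23 g
sucrose: 3.2 g per 100 mL × 673 mL ÷ 100 = 21.54 g
L-methionine: 0.592 g/L × 0.673 L = 0.398416 g = 398.42 mg
potassium chloride: 5.25 g/L × 0.673 L = 3.53 g

L-lysine hydrochloride 249.01 mg; sodium carbonate 3.23 g; sucrose 21.54 g; L-methionine 398.42 mg; potassium chloride 3.53 g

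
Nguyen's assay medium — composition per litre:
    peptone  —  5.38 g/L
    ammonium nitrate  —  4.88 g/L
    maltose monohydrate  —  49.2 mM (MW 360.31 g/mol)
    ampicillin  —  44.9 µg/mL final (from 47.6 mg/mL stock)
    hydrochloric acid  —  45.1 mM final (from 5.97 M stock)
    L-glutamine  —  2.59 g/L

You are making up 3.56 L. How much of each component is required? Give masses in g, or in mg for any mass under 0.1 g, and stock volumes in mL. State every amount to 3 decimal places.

Scale factor relative to 1 L: 3.56.
peptone: 5.38 g/L × 3.56 L = 19.153 g
ammonium nitrate: 4.88 g/L × 3.56 L = 17.373 g
maltose monohydrate: 49.2 mmol/L × 360.31 g/mol × 3.56 L ÷ 1000 = 63.109 g
ampicillin: V = C2·V2/C1 = 44.9 µg/mL × 3560 mL ÷ 47600 µg/mL = 3.358 mL
hydrochloric acid: C1V1 = C2V2 → 45.1 mM × 3560 mL ÷ 5970 mM = 26.894 mL
L-glutamine: 2.59 g/L × 3.56 L = 9.220 g

peptone 19.153 g; ammonium nitrate 17.373 g; maltose monohydrate 63.109 g; ampicillin 3.358 mL; hydrochloric acid 26.894 mL; L-glutamine 9.220 g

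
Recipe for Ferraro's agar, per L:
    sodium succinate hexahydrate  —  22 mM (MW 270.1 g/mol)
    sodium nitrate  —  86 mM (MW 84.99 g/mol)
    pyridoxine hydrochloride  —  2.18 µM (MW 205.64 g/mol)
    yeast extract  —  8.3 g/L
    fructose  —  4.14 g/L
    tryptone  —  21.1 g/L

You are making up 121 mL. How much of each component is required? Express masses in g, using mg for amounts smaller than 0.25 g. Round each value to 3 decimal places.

Working volume: 121 mL = 0.121 L.
sodium succinate hexahydrate: 22 mmol/L × 270.1 g/mol × 0.121 L ÷ 1000 = 0.719 g
sodium nitrate: 86 mmol/L × 84.99 g/mol × 0.121 L ÷ 1000 = 0.884 g
pyridoxine hydrochloride: 2.18 µmol/L × 205.64 g/mol × 0.121 L ÷ 1000 = 0.054 mg
yeast extract: 8.3 g/L × 0.121 L = 1.004 g
fructose: 4.14 g/L × 0.121 L = 0.501 g
tryptone: 21.1 g/L × 0.121 L = 2.553 g

sodium succinate hexahydrate 0.719 g; sodium nitrate 0.884 g; pyridoxine hydrochloride 0.054 mg; yeast extract 1.004 g; fructose 0.501 g; tryptone 2.553 g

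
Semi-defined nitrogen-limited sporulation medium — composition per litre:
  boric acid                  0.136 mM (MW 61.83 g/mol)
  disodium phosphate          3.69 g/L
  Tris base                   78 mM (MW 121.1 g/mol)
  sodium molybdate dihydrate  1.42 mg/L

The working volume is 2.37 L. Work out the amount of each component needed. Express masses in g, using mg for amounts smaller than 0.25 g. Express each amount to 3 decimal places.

boric acid 19.929 mg; disodium phosphate 8.745 g; Tris base 22.387 g; sodium molybdate dihydrate 3.365 mg

Working volume: 2.37 L.
boric acid: 0.136 mmol/L × 61.83 mg/mmol × 2.37 L = 19.929 mg
disodium phosphate: 3.69 g/L × 2.37 L = 8.745 g
Tris base: 78 mmol/L × 121.1 g/mol × 2.37 L ÷ 1000 = 22.387 g
sodium molybdate dihydrate: 1.42 mg/L × 2.37 L = 3.365 mg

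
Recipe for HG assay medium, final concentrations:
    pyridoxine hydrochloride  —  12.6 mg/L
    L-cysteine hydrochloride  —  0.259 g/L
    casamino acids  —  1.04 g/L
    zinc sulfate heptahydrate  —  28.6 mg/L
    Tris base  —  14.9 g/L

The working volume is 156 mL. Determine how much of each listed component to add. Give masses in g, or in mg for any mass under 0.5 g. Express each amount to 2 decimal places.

Working volume: 156 mL = 0.156 L.
pyridoxine hydrochloride: 12.6 mg/L × 0.156 L = 1.97 mg
L-cysteine hydrochloride: 0.259 g/L × 0.156 L = 0.040404 g = 40.40 mg
casamino acids: 1.04 g/L × 0.156 L = 0.16224 g = 162.24 mg
zinc sulfate heptahydrate: 28.6 mg/L × 0.156 L = 4.46 mg
Tris base: 14.9 g/L × 0.156 L = 2.32 g

pyridoxine hydrochloride 1.97 mg; L-cysteine hydrochloride 40.40 mg; casamino acids 162.24 mg; zinc sulfate heptahydrate 4.46 mg; Tris base 2.32 g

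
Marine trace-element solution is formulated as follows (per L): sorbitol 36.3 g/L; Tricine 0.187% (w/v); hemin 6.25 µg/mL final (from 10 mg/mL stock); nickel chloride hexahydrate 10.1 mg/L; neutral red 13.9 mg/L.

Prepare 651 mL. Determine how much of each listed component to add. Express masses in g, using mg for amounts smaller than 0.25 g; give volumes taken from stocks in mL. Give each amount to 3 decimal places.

sorbitol 23.631 g; Tricine 1.217 g; hemin 0.407 mL; nickel chloride hexahydrate 6.575 mg; neutral red 9.049 mg

Working volume: 651 mL = 0.651 L.
sorbitol: 36.3 g/L × 0.651 L = 23.631 g
Tricine: 0.187% w/v = 1.87 g/L → 1.87 × 0.651 L = 1.217 g
hemin: V = C2·V2/C1 = 6.25 µg/mL × 651 mL ÷ 10000 µg/mL = 0.407 mL
nickel chloride hexahydrate: 10.1 mg/L × 0.651 L = 6.575 mg
neutral red: 13.9 mg/L × 0.651 L = 9.049 mg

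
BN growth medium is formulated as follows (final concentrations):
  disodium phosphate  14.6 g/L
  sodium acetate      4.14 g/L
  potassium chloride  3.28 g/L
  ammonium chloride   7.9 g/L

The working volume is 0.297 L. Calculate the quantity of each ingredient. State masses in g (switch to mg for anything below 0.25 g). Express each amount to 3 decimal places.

Scale factor relative to 1 L: 0.297.
disodium phosphate: 14.6 g/L × 0.297 L = 4.336 g
sodium acetate: 4.14 g/L × 0.297 L = 1.230 g
potassium chloride: 3.28 g/L × 0.297 L = 0.974 g
ammonium chloride: 7.9 g/L × 0.297 L = 2.346 g

disodium phosphate 4.336 g; sodium acetate 1.230 g; potassium chloride 0.974 g; ammonium chloride 2.346 g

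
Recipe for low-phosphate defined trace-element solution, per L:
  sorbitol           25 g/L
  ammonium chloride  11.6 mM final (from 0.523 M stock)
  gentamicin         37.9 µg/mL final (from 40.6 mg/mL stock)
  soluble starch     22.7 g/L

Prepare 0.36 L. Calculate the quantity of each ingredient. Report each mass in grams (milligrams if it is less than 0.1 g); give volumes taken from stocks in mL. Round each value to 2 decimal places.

Scale factor relative to 1 L: 0.36.
sorbitol: 25 g/L × 0.36 L = 9.00 g
ammonium chloride: dilute stock: 11.6 mM × 360 mL ÷ 523 mM = 7.98 mL
gentamicin: C1V1 = C2V2 → 37.9 µg/mL × 360 mL ÷ 40600 µg/mL = 0.34 mL
soluble starch: 22.7 g/L × 0.36 L = 8.17 g

sorbitol 9.00 g; ammonium chloride 7.98 mL; gentamicin 0.34 mL; soluble starch 8.17 g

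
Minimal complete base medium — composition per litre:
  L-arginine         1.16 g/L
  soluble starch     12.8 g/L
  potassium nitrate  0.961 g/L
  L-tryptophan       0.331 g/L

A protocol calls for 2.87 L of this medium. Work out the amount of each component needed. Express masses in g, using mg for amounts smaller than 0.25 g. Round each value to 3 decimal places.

Scale factor relative to 1 L: 2.87.
L-arginine: 1.16 g/L × 2.87 L = 3.329 g
soluble starch: 12.8 g/L × 2.87 L = 36.736 g
potassium nitrate: 0.961 g/L × 2.87 L = 2.758 g
L-tryptophan: 0.331 g/L × 2.87 L = 0.950 g

L-arginine 3.329 g; soluble starch 36.736 g; potassium nitrate 2.758 g; L-tryptophan 0.950 g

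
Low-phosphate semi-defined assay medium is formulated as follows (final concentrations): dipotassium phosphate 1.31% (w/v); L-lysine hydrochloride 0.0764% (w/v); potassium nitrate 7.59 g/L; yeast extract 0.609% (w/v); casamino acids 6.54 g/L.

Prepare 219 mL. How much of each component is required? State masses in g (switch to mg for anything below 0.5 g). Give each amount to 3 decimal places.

Scale factor relative to 1 L: 0.219.
dipotassium phosphate: 1.31% w/v = 13.1 g/L → 13.1 × 0.219 L = 2.869 g
L-lysine hydrochloride: 0.0764 g per 100 mL × 219 mL ÷ 100 = 0.167316 g = 167.316 mg
potassium nitrate: 7.59 g/L × 0.219 L = 1.662 g
yeast extract: 0.609 g per 100 mL × 219 mL ÷ 100 = 1.334 g
casamino acids: 6.54 g/L × 0.219 L = 1.432 g

dipotassium phosphate 2.869 g; L-lysine hydrochloride 167.316 mg; potassium nitrate 1.662 g; yeast extract 1.334 g; casamino acids 1.432 g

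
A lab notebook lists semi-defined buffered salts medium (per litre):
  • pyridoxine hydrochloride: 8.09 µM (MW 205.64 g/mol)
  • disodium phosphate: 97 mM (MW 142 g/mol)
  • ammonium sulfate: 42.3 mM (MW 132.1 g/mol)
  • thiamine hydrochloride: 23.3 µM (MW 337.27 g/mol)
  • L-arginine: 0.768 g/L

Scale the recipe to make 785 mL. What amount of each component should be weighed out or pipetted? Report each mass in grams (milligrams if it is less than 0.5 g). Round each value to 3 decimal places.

Working volume: 785 mL = 0.785 L.
pyridoxine hydrochloride: 8.09 µmol/L × 205.64 g/mol × 0.785 L ÷ 1000 = 1.306 mg
disodium phosphate: 97 mmol/L × 142 g/mol × 0.785 L ÷ 1000 = 10.813 g
ammonium sulfate: 42.3 mmol/L × 132.1 g/mol × 0.785 L ÷ 1000 = 4.386 g
thiamine hydrochloride: 23.3 µmol/L × 337.27 g/mol × 0.785 L ÷ 1000 = 6.169 mg
L-arginine: 0.768 g/L × 0.785 L = 0.603 g

pyridoxine hydrochloride 1.306 mg; disodium phosphate 10.813 g; ammonium sulfate 4.386 g; thiamine hydrochloride 6.169 mg; L-arginine 0.603 g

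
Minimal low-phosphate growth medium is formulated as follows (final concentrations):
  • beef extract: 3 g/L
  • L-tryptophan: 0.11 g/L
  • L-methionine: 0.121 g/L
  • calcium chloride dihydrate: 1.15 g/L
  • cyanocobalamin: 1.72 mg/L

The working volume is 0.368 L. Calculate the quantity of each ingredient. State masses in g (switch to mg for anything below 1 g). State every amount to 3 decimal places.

Working volume: 0.368 L.
beef extract: 3 g/L × 0.368 L = 1.104 g
L-tryptophan: 0.11 g/L × 0.368 L = 0.04048 g = 40.480 mg
L-methionine: 0.121 g/L × 0.368 L = 0.044528 g = 44.528 mg
calcium chloride dihydrate: 1.15 g/L × 0.368 L = 0.4232 g = 423.200 mg
cyanocobalamin: 1.72 mg/L × 0.368 L = 0.633 mg

beef extract 1.104 g; L-tryptophan 40.480 mg; L-methionine 44.528 mg; calcium chloride dihydrate 423.200 mg; cyanocobalamin 0.633 mg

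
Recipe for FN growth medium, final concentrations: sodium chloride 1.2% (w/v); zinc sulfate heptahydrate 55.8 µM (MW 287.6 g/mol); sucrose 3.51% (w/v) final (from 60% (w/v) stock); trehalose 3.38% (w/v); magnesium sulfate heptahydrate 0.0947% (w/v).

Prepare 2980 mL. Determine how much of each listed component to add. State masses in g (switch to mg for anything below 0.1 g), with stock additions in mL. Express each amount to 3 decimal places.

Target volume = 2980 mL = 2.98 L.
sodium chloride: 1.2% w/v = 12 g/L → 12 × 2.98 L = 35.760 g
zinc sulfate heptahydrate: 55.8 µmol/L × 287.6 g/mol × 2.98 L ÷ 1000 = 47.823 mg
sucrose: V = C2·V2/C1 = 3.51% ÷ 60% × 2980 mL = 174.330 mL
trehalose: 3.38 g per 100 mL × 2980 mL ÷ 100 = 100.724 g
magnesium sulfate heptahydrate: 0.0947 g per 100 mL × 2980 mL ÷ 100 = 2.822 g

sodium chloride 35.760 g; zinc sulfate heptahydrate 47.823 mg; sucrose 174.330 mL; trehalose 100.724 g; magnesium sulfate heptahydrate 2.822 g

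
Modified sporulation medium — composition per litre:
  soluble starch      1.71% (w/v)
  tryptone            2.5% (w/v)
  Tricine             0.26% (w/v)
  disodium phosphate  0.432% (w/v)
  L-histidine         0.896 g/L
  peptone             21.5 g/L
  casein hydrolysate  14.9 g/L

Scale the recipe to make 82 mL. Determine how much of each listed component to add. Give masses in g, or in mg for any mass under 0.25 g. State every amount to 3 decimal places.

soluble starch 1.402 g; tryptone 2.050 g; Tricine 213.200 mg; disodium phosphate 0.354 g; L-histidine 73.472 mg; peptone 1.763 g; casein hydrolysate 1.222 g

Scale factor relative to 1 L: 0.082.
soluble starch: 1.71% w/v = 17.1 g/L → 17.1 × 0.082 L = 1.402 g
tryptone: 2.5% w/v = 25 g/L → 25 × 0.082 L = 2.050 g
Tricine: 0.26 g per 100 mL × 82 mL ÷ 100 = 0.2132 g = 213.200 mg
disodium phosphate: 0.432% w/v = 4.32 g/L → 4.32 × 0.082 L = 0.354 g
L-histidine: 0.896 g/L × 0.082 L = 0.073472 g = 73.472 mg
peptone: 21.5 g/L × 0.082 L = 1.763 g
casein hydrolysate: 14.9 g/L × 0.082 L = 1.222 g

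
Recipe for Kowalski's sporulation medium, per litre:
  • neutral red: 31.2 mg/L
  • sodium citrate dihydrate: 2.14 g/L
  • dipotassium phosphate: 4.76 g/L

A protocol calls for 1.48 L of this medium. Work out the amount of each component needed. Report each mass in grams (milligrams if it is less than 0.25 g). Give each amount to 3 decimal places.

neutral red 46.176 mg; sodium citrate dihydrate 3.167 g; dipotassium phosphate 7.045 g

Scale factor relative to 1 L: 1.48.
neutral red: 31.2 mg/L × 1.48 L = 46.176 mg
sodium citrate dihydrate: 2.14 g/L × 1.48 L = 3.167 g
dipotassium phosphate: 4.76 g/L × 1.48 L = 7.045 g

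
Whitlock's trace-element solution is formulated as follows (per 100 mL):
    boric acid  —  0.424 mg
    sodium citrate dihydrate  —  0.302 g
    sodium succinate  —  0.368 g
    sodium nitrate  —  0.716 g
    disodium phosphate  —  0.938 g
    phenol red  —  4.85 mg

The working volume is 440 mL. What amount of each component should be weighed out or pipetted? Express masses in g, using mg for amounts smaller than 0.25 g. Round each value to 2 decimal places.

boric acid 1.87 mg; sodium citrate dihydrate 1.33 g; sodium succinate 1.62 g; sodium nitrate 3.15 g; disodium phosphate 4.13 g; phenol red 21.34 mg

Scale factor = 440 mL / 100 mL = 4.4.
boric acid: 0.424 mg × (440 mL / 100 mL) = 1.87 mg
sodium citrate dihydrate: 0.302 g × (440 mL / 100 mL) = 1.33 g
sodium succinate: 0.368 g × (440 mL / 100 mL) = 1.62 g
sodium nitrate: 0.716 g × (440 mL / 100 mL) = 3.15 g
disodium phosphate: 0.938 g × (440 mL / 100 mL) = 4.13 g
phenol red: 4.85 mg × (440 mL / 100 mL) = 21.34 mg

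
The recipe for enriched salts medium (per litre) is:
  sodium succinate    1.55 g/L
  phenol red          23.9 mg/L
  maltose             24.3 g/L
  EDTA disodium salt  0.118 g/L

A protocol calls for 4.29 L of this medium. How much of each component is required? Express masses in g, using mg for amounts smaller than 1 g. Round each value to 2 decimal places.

sodium succinate 6.65 g; phenol red 102.53 mg; maltose 104.25 g; EDTA disodium salt 506.22 mg

Working volume: 4.29 L.
sodium succinate: 1.55 g/L × 4.29 L = 6.65 g
phenol red: 23.9 mg/L × 4.29 L = 102.53 mg
maltose: 24.3 g/L × 4.29 L = 104.25 g
EDTA disodium salt: 0.118 g/L × 4.29 L = 0.50622 g = 506.22 mg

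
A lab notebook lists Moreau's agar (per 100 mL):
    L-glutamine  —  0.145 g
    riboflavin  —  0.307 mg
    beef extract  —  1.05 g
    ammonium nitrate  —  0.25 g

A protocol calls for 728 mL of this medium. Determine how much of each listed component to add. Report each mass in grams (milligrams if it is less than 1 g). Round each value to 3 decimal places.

Ratio of target to recipe volume: 728 / 100 = 7.28.
L-glutamine: 0.145 g × (728 mL / 100 mL) = 1.056 g
riboflavin: 0.307 mg × (728 mL / 100 mL) = 2.235 mg
beef extract: 1.05 g × (728 mL / 100 mL) = 7.644 g
ammonium nitrate: 0.25 g × (728 mL / 100 mL) = 1.820 g

L-glutamine 1.056 g; riboflavin 2.235 mg; beef extract 7.644 g; ammonium nitrate 1.820 g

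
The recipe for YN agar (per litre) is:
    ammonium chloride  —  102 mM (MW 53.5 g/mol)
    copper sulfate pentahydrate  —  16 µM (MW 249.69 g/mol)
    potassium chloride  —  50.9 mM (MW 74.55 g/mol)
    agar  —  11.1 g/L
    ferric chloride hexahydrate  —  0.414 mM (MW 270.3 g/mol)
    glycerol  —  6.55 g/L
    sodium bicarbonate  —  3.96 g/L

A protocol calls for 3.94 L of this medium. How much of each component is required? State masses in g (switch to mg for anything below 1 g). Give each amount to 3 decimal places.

Scale factor relative to 1 L: 3.94.
ammonium chloride: 102 mmol/L × 53.5 g/mol × 3.94 L ÷ 1000 = 21.501 g
copper sulfate pentahydrate: 16 µmol/L × 249.69 g/mol × 3.94 L ÷ 1000 = 15.740 mg
potassium chloride: 50.9 mmol/L × 74.55 g/mol × 3.94 L ÷ 1000 = 14.951 g
agar: 11.1 g/L × 3.94 L = 43.734 g
ferric chloride hexahydrate: 0.414 mmol/L × 270.3 mg/mmol × 3.94 L = 440.903 mg
glycerol: 6.55 g/L × 3.94 L = 25.807 g
sodium bicarbonate: 3.96 g/L × 3.94 L = 15.602 g

ammonium chloride 21.501 g; copper sulfate pentahydrate 15.740 mg; potassium chloride 14.951 g; agar 43.734 g; ferric chloride hexahydrate 440.903 mg; glycerol 25.807 g; sodium bicarbonate 15.602 g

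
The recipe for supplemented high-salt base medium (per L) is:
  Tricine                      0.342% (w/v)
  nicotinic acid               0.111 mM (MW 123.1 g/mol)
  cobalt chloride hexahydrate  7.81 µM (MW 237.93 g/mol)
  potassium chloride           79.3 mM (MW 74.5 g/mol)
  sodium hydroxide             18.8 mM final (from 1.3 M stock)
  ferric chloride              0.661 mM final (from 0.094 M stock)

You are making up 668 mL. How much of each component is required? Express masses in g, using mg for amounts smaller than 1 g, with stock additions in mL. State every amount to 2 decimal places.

Tricine 2.28 g; nicotinic acid 9.13 mg; cobalt chloride hexahydrate 1.24 mg; potassium chloride 3.95 g; sodium hydroxide 9.66 mL; ferric chloride 4.70 mL

Target volume = 668 mL = 0.668 L.
Tricine: 0.342 g per 100 mL × 668 mL ÷ 100 = 2.28 g
nicotinic acid: 0.111 mmol/L × 123.1 mg/mmol × 0.668 L = 9.13 mg
cobalt chloride hexahydrate: 7.81 µmol/L × 237.93 g/mol × 0.668 L ÷ 1000 = 1.24 mg
potassium chloride: 79.3 mmol/L × 74.5 g/mol × 0.668 L ÷ 1000 = 3.95 g
sodium hydroxide: C1V1 = C2V2 → 18.8 mM × 668 mL ÷ 1300 mM = 9.66 mL
ferric chloride: V = C2·V2/C1 = 0.661 mM × 668 mL ÷ 94 mM = 4.70 mL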